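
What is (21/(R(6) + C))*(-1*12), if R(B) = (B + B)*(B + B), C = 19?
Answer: -252/163 ≈ -1.5460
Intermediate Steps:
R(B) = 4*B² (R(B) = (2*B)*(2*B) = 4*B²)
(21/(R(6) + C))*(-1*12) = (21/(4*6² + 19))*(-1*12) = (21/(4*36 + 19))*(-12) = (21/(144 + 19))*(-12) = (21/163)*(-12) = -252/163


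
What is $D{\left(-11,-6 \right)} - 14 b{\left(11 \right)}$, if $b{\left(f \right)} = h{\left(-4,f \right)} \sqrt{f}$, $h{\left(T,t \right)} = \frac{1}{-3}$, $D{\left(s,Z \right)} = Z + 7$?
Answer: $1 + \frac{14 \sqrt{11}}{3} \approx 16.478$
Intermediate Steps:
$D{\left(s,Z \right)} = 7 + Z$
$h{\left(T,t \right)} = - \frac{1}{3}$
$b{\left(f \right)} = - \frac{\sqrt{f}}{3}$
$D{\left(-11,-6 \right)} - 14 b{\left(11 \right)} = \left(7 - 6\right) - 14 \left(- \frac{\sqrt{11}}{3}\right) = 1 + \frac{14 \sqrt{11}}{3}$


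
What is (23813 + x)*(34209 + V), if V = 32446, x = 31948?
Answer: 3716749455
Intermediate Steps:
(23813 + x)*(34209 + V) = (23813 + 31948)*(34209 + 32446) = 55761*66655 = 3716749455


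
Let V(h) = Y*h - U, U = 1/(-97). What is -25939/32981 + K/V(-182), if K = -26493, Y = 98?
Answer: 13292811984/19020043757 ≈ 0.69888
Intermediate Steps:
U = -1/97 ≈ -0.010309
V(h) = 1/97 + 98*h (V(h) = 98*h - 1*(-1/97) = 98*h + 1/97 = 1/97 + 98*h)
-25939/32981 + K/V(-182) = -25939/32981 - 26493/(1/97 + 98*(-182)) = -25939*1/32981 - 26493/(1/97 - 17836) = -25939/32981 - 26493/(-1730091/97) = -25939/32981 - 26493*(-97/1730091) = -25939/32981 + 856607/576697 = 13292811984/19020043757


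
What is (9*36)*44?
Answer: 14256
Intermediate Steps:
(9*36)*44 = 324*44 = 14256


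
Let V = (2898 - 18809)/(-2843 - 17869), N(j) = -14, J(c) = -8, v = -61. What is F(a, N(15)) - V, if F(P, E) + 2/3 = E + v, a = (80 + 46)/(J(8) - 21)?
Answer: -1583119/20712 ≈ -76.435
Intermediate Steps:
a = -126/29 (a = (80 + 46)/(-8 - 21) = 126/(-29) = 126*(-1/29) = -126/29 ≈ -4.3448)
F(P, E) = -185/3 + E (F(P, E) = -2/3 + (E - 61) = -2/3 + (-61 + E) = -185/3 + E)
V = 15911/20712 (V = -15911/(-20712) = -15911*(-1/20712) = 15911/20712 ≈ 0.76820)
F(a, N(15)) - V = (-185/3 - 14) - 1*15911/20712 = -227/3 - 15911/20712 = -1583119/20712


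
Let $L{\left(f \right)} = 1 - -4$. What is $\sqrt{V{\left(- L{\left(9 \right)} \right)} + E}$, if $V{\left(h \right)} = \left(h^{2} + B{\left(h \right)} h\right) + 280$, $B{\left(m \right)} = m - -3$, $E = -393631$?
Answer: $2 i \sqrt{98329} \approx 627.15 i$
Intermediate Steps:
$L{\left(f \right)} = 5$ ($L{\left(f \right)} = 1 + 4 = 5$)
$B{\left(m \right)} = 3 + m$ ($B{\left(m \right)} = m + 3 = 3 + m$)
$V{\left(h \right)} = 280 + h^{2} + h \left(3 + h\right)$ ($V{\left(h \right)} = \left(h^{2} + \left(3 + h\right) h\right) + 280 = \left(h^{2} + h \left(3 + h\right)\right) + 280 = 280 + h^{2} + h \left(3 + h\right)$)
$\sqrt{V{\left(- L{\left(9 \right)} \right)} + E} = \sqrt{\left(280 + \left(\left(-1\right) 5\right)^{2} + \left(-1\right) 5 \left(3 - 5\right)\right) - 393631} = \sqrt{\left(280 + \left(-5\right)^{2} - 5 \left(3 - 5\right)\right) - 393631} = \sqrt{\left(280 + 25 - -10\right) - 393631} = \sqrt{\left(280 + 25 + 10\right) - 393631} = \sqrt{315 - 393631} = \sqrt{-393316} = 2 i \sqrt{98329}$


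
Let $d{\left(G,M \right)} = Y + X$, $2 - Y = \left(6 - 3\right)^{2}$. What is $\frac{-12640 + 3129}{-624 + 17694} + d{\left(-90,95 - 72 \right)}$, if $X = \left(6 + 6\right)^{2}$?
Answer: $\frac{2329079}{17070} \approx 136.44$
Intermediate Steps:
$Y = -7$ ($Y = 2 - \left(6 - 3\right)^{2} = 2 - 3^{2} = 2 - 9 = -7$)
$X = 144$ ($X = 12^{2} = 144$)
$d{\left(G,M \right)} = 137$ ($d{\left(G,M \right)} = -7 + 144 = 137$)
$\frac{-12640 + 3129}{-624 + 17694} + d{\left(-90,95 - 72 \right)} = \frac{-12640 + 3129}{-624 + 17694} + 137 = - \frac{9511}{17070} + 137 = \frac{2329079}{17070}$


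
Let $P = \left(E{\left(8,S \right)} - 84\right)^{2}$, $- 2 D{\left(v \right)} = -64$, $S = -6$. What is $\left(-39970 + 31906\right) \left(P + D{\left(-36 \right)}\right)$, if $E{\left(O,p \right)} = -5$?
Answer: $-64132992$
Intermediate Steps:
$D{\left(v \right)} = 32$ ($D{\left(v \right)} = \left(- \frac{1}{2}\right) \left(-64\right) = 32$)
$P = 7921$ ($P = \left(-5 - 84\right)^{2} = \left(-89\right)^{2} = 7921$)
$\left(-39970 + 31906\right) \left(P + D{\left(-36 \right)}\right) = \left(-39970 + 31906\right) \left(7921 + 32\right) = \left(-8064\right) 7953 = -64132992$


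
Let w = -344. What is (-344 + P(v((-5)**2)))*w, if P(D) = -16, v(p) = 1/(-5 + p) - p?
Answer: 123840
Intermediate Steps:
(-344 + P(v((-5)**2)))*w = (-344 - 16)*(-344) = -360*(-344) = 123840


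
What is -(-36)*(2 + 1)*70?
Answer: 7560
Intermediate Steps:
-(-36)*(2 + 1)*70 = -(-36)*3*70 = -36*(-3)*70 = 108*70 = 7560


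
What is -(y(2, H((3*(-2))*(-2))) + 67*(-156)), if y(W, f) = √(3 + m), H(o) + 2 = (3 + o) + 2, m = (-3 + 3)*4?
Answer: 10452 - √3 ≈ 10450.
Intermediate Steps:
m = 0 (m = 0*4 = 0)
H(o) = 3 + o (H(o) = -2 + ((3 + o) + 2) = -2 + (5 + o) = 3 + o)
y(W, f) = √3 (y(W, f) = √(3 + 0) = √3)
-(y(2, H((3*(-2))*(-2))) + 67*(-156)) = -(√3 + 67*(-156)) = -(√3 - 10452) = -(-10452 + √3) = 10452 - √3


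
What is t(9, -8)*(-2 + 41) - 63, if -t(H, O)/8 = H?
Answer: -2871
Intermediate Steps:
t(H, O) = -8*H
t(9, -8)*(-2 + 41) - 63 = (-8*9)*(-2 + 41) - 63 = -72*39 - 63 = -2808 - 63 = -2871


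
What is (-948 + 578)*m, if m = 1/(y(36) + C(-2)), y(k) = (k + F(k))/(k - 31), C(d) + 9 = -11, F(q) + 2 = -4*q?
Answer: 185/21 ≈ 8.8095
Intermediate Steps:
F(q) = -2 - 4*q
C(d) = -20 (C(d) = -9 - 11 = -20)
y(k) = (-2 - 3*k)/(-31 + k) (y(k) = (k + (-2 - 4*k))/(k - 31) = (-2 - 3*k)/(-31 + k))
m = -1/42 (m = 1/((-2 - 3*36)/(-31 + 36) - 20) = 1/((-2 - 108)/5 - 20) = 1/((1/5)*(-110) - 20) = 1/(-22 - 20) = 1/(-42) = -1/42 ≈ -0.023810)
(-948 + 578)*m = (-948 + 578)*(-1/42) = -370*(-1/42) = 185/21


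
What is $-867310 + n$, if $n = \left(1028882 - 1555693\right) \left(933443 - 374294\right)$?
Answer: $-294566711149$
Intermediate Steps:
$n = -294565843839$ ($n = \left(-526811\right) 559149 = -294565843839$)
$-867310 + n = -867310 - 294565843839 = -294566711149$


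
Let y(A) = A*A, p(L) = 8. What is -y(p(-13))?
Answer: -64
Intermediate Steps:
y(A) = A²
-y(p(-13)) = -1*8² = -1*64 = -64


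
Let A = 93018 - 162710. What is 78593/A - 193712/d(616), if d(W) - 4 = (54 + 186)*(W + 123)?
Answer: -6859936389/3090212972 ≈ -2.2199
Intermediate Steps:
d(W) = 29524 + 240*W (d(W) = 4 + (54 + 186)*(W + 123) = 4 + 240*(123 + W) = 4 + (29520 + 240*W) = 29524 + 240*W)
A = -69692
78593/A - 193712/d(616) = 78593/(-69692) - 193712/(29524 + 240*616) = 78593*(-1/69692) - 193712/(29524 + 147840) = -78593/69692 - 193712/177364 = -78593/69692 - 193712*1/177364 = -78593/69692 - 48428/44341 = -6859936389/3090212972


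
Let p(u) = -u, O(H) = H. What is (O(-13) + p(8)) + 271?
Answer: 250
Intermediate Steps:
(O(-13) + p(8)) + 271 = (-13 - 1*8) + 271 = (-13 - 8) + 271 = -21 + 271 = 250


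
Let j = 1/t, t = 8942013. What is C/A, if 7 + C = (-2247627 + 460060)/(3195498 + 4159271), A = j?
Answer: -476349527422350/7354769 ≈ -6.4767e+7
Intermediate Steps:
j = 1/8942013 ≈ 1.1183e-7
A = 1/8942013 ≈ 1.1183e-7
C = -53270950/7354769 (C = -7 + (-2247627 + 460060)/(3195498 + 4159271) = -7 - 1787567/7354769 = -53270950/7354769 ≈ -7.2430)
C/A = -53270950/(7354769*1/8942013) = -53270950/7354769*8942013 = -476349527422350/7354769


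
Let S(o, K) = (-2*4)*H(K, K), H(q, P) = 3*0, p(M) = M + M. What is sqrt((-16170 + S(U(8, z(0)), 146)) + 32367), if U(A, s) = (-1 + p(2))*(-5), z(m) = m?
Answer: sqrt(16197) ≈ 127.27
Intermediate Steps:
p(M) = 2*M
H(q, P) = 0
U(A, s) = -15 (U(A, s) = (-1 + 2*2)*(-5) = (-1 + 4)*(-5) = 3*(-5) = -15)
S(o, K) = 0 (S(o, K) = -2*4*0 = -8*0 = 0)
sqrt((-16170 + S(U(8, z(0)), 146)) + 32367) = sqrt((-16170 + 0) + 32367) = sqrt(-16170 + 32367) = sqrt(16197)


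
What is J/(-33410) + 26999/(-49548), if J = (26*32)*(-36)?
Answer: 22385581/63669180 ≈ 0.35159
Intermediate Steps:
J = -29952 (J = 832*(-36) = -29952)
J/(-33410) + 26999/(-49548) = -29952/(-33410) + 26999/(-49548) = -29952*(-1/33410) + 26999*(-1/49548) = 1152/1285 - 26999/49548 = 22385581/63669180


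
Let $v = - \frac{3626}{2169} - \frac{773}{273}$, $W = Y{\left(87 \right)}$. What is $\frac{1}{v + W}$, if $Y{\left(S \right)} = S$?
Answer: $\frac{197379}{16283128} \approx 0.012122$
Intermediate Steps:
$W = 87$
$v = - \frac{888845}{197379}$ ($v = \left(-3626\right) \frac{1}{2169} - \frac{773}{273} = - \frac{3626}{2169} - \frac{773}{273} = - \frac{888845}{197379} \approx -4.5032$)
$\frac{1}{v + W} = \frac{1}{- \frac{888845}{197379} + 87} = \frac{1}{\frac{16283128}{197379}} = \frac{197379}{16283128}$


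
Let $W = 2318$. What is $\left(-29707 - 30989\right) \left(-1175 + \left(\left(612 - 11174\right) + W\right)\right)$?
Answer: $571695624$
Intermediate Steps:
$\left(-29707 - 30989\right) \left(-1175 + \left(\left(612 - 11174\right) + W\right)\right) = \left(-29707 - 30989\right) \left(-1175 + \left(\left(612 - 11174\right) + 2318\right)\right) = - 60696 \left(-1175 + \left(-10562 + 2318\right)\right) = - 60696 \left(-1175 - 8244\right) = \left(-60696\right) \left(-9419\right) = 571695624$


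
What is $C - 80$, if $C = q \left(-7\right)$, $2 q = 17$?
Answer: $- \frac{279}{2} \approx -139.5$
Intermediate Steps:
$q = \frac{17}{2}$ ($q = \frac{1}{2} \cdot 17 = \frac{17}{2} \approx 8.5$)
$C = - \frac{119}{2}$ ($C = \frac{17}{2} \left(-7\right) = - \frac{119}{2} \approx -59.5$)
$C - 80 = - \frac{119}{2} - 80 = - \frac{279}{2}$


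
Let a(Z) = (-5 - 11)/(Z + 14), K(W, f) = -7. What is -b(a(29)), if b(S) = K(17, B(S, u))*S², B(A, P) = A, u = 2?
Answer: 1792/1849 ≈ 0.96917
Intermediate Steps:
a(Z) = -16/(14 + Z)
b(S) = -7*S²
-b(a(29)) = -(-7)*(-16/(14 + 29))² = -(-7)*(-16/43)² = -(-7)*256/1849 = -1*(-1792/1849) = 1792/1849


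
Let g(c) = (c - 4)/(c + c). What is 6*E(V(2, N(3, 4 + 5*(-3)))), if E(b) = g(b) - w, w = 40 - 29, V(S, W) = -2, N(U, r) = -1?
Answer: -57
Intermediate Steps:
g(c) = (-4 + c)/(2*c) (g(c) = (-4 + c)/((2*c)) = (-4 + c)*(1/(2*c)) = (-4 + c)/(2*c))
w = 11
E(b) = -11 + (-4 + b)/(2*b) (E(b) = (-4 + b)/(2*b) - 1*11 = (-4 + b)/(2*b) - 11 = -11 + (-4 + b)/(2*b))
6*E(V(2, N(3, 4 + 5*(-3)))) = 6*(-21/2 - 2/(-2)) = 6*(-21/2 - 2*(-1/2)) = 6*(-21/2 + 1) = 6*(-19/2) = -57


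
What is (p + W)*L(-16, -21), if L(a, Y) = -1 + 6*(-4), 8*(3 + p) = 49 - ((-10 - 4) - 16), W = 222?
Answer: -45775/8 ≈ -5721.9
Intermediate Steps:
p = 55/8 (p = -3 + (49 - ((-10 - 4) - 16))/8 = -3 + (49 - (-14 - 16))/8 = -3 + (49 - 1*(-30))/8 = -3 + (49 + 30)/8 = -3 + (1/8)*79 = -3 + 79/8 = 55/8 ≈ 6.8750)
L(a, Y) = -25 (L(a, Y) = -1 - 24 = -25)
(p + W)*L(-16, -21) = (55/8 + 222)*(-25) = (1831/8)*(-25) = -45775/8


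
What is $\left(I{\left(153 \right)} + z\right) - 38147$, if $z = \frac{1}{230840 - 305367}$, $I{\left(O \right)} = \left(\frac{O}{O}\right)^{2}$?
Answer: $- \frac{2842906943}{74527} \approx -38146.0$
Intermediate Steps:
$I{\left(O \right)} = 1$ ($I{\left(O \right)} = 1^{2} = 1$)
$z = - \frac{1}{74527}$ ($z = \frac{1}{-74527} = - \frac{1}{74527} \approx -1.3418 \cdot 10^{-5}$)
$\left(I{\left(153 \right)} + z\right) - 38147 = \left(1 - \frac{1}{74527}\right) - 38147 = \frac{74526}{74527} - 38147 = - \frac{2842906943}{74527}$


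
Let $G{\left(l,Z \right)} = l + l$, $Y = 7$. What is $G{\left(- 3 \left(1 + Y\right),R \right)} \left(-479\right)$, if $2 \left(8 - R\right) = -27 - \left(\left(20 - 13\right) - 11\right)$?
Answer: $22992$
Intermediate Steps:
$R = \frac{39}{2}$ ($R = 8 - \frac{-27 - \left(\left(20 - 13\right) - 11\right)}{2} = 8 - \frac{-27 - \left(7 - 11\right)}{2} = 8 - \frac{-27 - -4}{2} = 8 - \frac{-27 + 4}{2} = 8 - - \frac{23}{2} = 8 + \frac{23}{2} = \frac{39}{2} \approx 19.5$)
$G{\left(l,Z \right)} = 2 l$
$G{\left(- 3 \left(1 + Y\right),R \right)} \left(-479\right) = 2 \left(- 3 \left(1 + 7\right)\right) \left(-479\right) = 2 \left(\left(-3\right) 8\right) \left(-479\right) = 2 \left(-24\right) \left(-479\right) = \left(-48\right) \left(-479\right) = 22992$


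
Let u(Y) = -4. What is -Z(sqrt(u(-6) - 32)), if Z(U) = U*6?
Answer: -36*I ≈ -36.0*I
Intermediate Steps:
Z(U) = 6*U
-Z(sqrt(u(-6) - 32)) = -6*sqrt(-4 - 32) = -6*sqrt(-36) = -6*6*I = -36*I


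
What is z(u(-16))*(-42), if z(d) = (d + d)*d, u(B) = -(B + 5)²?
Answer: -1229844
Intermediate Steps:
u(B) = -(5 + B)²
z(d) = 2*d² (z(d) = (2*d)*d = 2*d²)
z(u(-16))*(-42) = (2*(-(5 - 16)²)²)*(-42) = (2*(-1*(-11)²)²)*(-42) = (2*(-1*121)²)*(-42) = (2*(-121)²)*(-42) = (2*14641)*(-42) = 29282*(-42) = -1229844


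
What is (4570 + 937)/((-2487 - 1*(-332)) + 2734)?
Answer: 5507/579 ≈ 9.5112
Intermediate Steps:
(4570 + 937)/((-2487 - 1*(-332)) + 2734) = 5507/((-2487 + 332) + 2734) = 5507/(-2155 + 2734) = 5507/579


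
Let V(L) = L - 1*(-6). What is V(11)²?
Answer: 289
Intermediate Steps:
V(L) = 6 + L (V(L) = L + 6 = 6 + L)
V(11)² = (6 + 11)² = 17² = 289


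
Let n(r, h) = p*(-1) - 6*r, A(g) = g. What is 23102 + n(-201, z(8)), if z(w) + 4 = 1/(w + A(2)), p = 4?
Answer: 24304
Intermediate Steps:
z(w) = -4 + 1/(2 + w) (z(w) = -4 + 1/(w + 2) = -4 + 1/(2 + w))
n(r, h) = -4 - 6*r (n(r, h) = 4*(-1) - 6*r = -4 - 6*r)
23102 + n(-201, z(8)) = 23102 + (-4 - 6*(-201)) = 23102 + (-4 + 1206) = 23102 + 1202 = 24304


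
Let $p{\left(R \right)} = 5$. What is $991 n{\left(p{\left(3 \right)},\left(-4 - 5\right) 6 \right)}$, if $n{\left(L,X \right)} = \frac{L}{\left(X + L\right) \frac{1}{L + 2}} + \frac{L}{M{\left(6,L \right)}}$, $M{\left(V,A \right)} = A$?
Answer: $\frac{1982}{7} \approx 283.14$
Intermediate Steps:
$n{\left(L,X \right)} = 1 + \frac{L \left(2 + L\right)}{L + X}$ ($n{\left(L,X \right)} = \frac{L}{\left(X + L\right) \frac{1}{L + 2}} + \frac{L}{L} = \frac{L}{\left(L + X\right) \frac{1}{2 + L}} + 1 = \frac{L}{\frac{1}{2 + L} \left(L + X\right)} + 1 = L \frac{2 + L}{L + X} + 1 = \frac{L \left(2 + L\right)}{L + X} + 1 = 1 + \frac{L \left(2 + L\right)}{L + X}$)
$991 n{\left(p{\left(3 \right)},\left(-4 - 5\right) 6 \right)} = 991 \frac{\left(-4 - 5\right) 6 + 5^{2} + 3 \cdot 5}{5 + \left(-4 - 5\right) 6} = 991 \frac{\left(-9\right) 6 + 25 + 15}{5 - 54} = 991 \frac{-54 + 25 + 15}{5 - 54} = 991 \frac{1}{-49} \left(-14\right) = 991 \left(\left(- \frac{1}{49}\right) \left(-14\right)\right) = 991 \cdot \frac{2}{7} = \frac{1982}{7}$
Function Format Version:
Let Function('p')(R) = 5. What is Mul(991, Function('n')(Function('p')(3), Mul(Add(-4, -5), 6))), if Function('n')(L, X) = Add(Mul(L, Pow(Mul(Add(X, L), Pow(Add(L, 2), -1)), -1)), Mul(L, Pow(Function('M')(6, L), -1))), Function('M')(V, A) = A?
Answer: Rational(1982, 7) ≈ 283.14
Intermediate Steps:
Function('n')(L, X) = Add(1, Mul(L, Pow(Add(L, X), -1), Add(2, L))) (Function('n')(L, X) = Add(Mul(L, Pow(Mul(Add(X, L), Pow(Add(L, 2), -1)), -1)), Mul(L, Pow(L, -1))) = Add(Mul(L, Pow(Mul(Add(L, X), Pow(Add(2, L), -1)), -1)), 1) = Add(Mul(L, Pow(Mul(Pow(Add(2, L), -1), Add(L, X)), -1)), 1) = Add(Mul(L, Mul(Pow(Add(L, X), -1), Add(2, L))), 1) = Add(Mul(L, Pow(Add(L, X), -1), Add(2, L)), 1) = Add(1, Mul(L, Pow(Add(L, X), -1), Add(2, L))))
Mul(991, Function('n')(Function('p')(3), Mul(Add(-4, -5), 6))) = Mul(991, Mul(Pow(Add(5, Mul(Add(-4, -5), 6)), -1), Add(Mul(Add(-4, -5), 6), Pow(5, 2), Mul(3, 5)))) = Mul(991, Mul(Pow(Add(5, Mul(-9, 6)), -1), Add(Mul(-9, 6), 25, 15))) = Mul(991, Mul(Pow(Add(5, -54), -1), Add(-54, 25, 15))) = Mul(991, Mul(Pow(-49, -1), -14)) = Mul(991, Mul(Rational(-1, 49), -14)) = Mul(991, Rational(2, 7)) = Rational(1982, 7)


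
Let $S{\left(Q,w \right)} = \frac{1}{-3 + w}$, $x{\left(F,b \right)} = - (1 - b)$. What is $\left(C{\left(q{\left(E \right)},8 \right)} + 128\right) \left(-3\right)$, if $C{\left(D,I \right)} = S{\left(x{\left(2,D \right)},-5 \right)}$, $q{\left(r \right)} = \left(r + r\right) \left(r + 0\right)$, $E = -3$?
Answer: $- \frac{3069}{8} \approx -383.63$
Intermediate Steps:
$q{\left(r \right)} = 2 r^{2}$ ($q{\left(r \right)} = 2 r r = 2 r^{2}$)
$x{\left(F,b \right)} = -1 + b$
$C{\left(D,I \right)} = - \frac{1}{8}$ ($C{\left(D,I \right)} = \frac{1}{-3 - 5} = \frac{1}{-8} = - \frac{1}{8}$)
$\left(C{\left(q{\left(E \right)},8 \right)} + 128\right) \left(-3\right) = \left(- \frac{1}{8} + 128\right) \left(-3\right) = \frac{1023}{8} \left(-3\right) = - \frac{3069}{8}$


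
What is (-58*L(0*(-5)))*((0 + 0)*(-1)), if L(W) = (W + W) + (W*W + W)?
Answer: 0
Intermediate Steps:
L(W) = W² + 3*W (L(W) = 2*W + (W² + W) = 2*W + (W + W²) = W² + 3*W)
(-58*L(0*(-5)))*((0 + 0)*(-1)) = (-58*0*(-5)*(3 + 0*(-5)))*((0 + 0)*(-1)) = (-0*(3 + 0))*(0*(-1)) = -0*3*0 = -58*0*0 = 0*0 = 0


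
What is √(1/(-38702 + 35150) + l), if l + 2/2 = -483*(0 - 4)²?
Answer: I*√6094656798/888 ≈ 87.915*I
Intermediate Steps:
l = -7729 (l = -1 - 483*(0 - 4)² = -1 - 483*(-4)² = -1 - 483*16 = -1 - 7728 = -7729)
√(1/(-38702 + 35150) + l) = √(1/(-38702 + 35150) - 7729) = √(1/(-3552) - 7729) = √(-1/3552 - 7729) = √(-27453409/3552) = I*√6094656798/888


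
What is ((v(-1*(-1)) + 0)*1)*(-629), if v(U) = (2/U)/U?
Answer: -1258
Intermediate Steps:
v(U) = 2/U**2
((v(-1*(-1)) + 0)*1)*(-629) = ((2/(-1*(-1))**2 + 0)*1)*(-629) = ((2/1**2 + 0)*1)*(-629) = ((2*1 + 0)*1)*(-629) = ((2 + 0)*1)*(-629) = (2*1)*(-629) = 2*(-629) = -1258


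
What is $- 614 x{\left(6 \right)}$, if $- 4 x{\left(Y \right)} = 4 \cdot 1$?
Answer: $614$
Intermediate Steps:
$x{\left(Y \right)} = -1$ ($x{\left(Y \right)} = - \frac{4 \cdot 1}{4} = \left(- \frac{1}{4}\right) 4 = -1$)
$- 614 x{\left(6 \right)} = \left(-614\right) \left(-1\right) = 614$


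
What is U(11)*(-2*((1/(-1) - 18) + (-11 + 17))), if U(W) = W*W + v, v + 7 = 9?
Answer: 3198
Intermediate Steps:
v = 2 (v = -7 + 9 = 2)
U(W) = 2 + W**2 (U(W) = W*W + 2 = W**2 + 2 = 2 + W**2)
U(11)*(-2*((1/(-1) - 18) + (-11 + 17))) = (2 + 11**2)*(-2*((1/(-1) - 18) + (-11 + 17))) = (2 + 121)*(-2*((-1 - 18) + 6)) = 123*(-2*(-19 + 6)) = 123*(-2*(-13)) = 123*26 = 3198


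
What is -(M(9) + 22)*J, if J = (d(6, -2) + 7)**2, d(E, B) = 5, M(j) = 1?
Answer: -3312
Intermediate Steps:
J = 144 (J = (5 + 7)**2 = 12**2 = 144)
-(M(9) + 22)*J = -(1 + 22)*144 = -23*144 = -1*3312 = -3312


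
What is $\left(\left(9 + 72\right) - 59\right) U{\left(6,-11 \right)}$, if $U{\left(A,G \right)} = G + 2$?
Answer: $-198$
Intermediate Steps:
$U{\left(A,G \right)} = 2 + G$
$\left(\left(9 + 72\right) - 59\right) U{\left(6,-11 \right)} = \left(\left(9 + 72\right) - 59\right) \left(2 - 11\right) = \left(81 - 59\right) \left(-9\right) = 22 \left(-9\right) = -198$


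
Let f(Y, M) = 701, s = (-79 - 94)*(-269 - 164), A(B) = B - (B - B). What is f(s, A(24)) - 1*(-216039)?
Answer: 216740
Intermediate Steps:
A(B) = B (A(B) = B - 1*0 = B + 0 = B)
s = 74909 (s = -173*(-433) = 74909)
f(s, A(24)) - 1*(-216039) = 701 - 1*(-216039) = 701 + 216039 = 216740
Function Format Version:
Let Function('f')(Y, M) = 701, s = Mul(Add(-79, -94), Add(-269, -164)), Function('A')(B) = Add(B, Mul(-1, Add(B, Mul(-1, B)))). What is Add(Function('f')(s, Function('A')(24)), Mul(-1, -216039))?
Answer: 216740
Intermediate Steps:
Function('A')(B) = B (Function('A')(B) = Add(B, Mul(-1, 0)) = Add(B, 0) = B)
s = 74909 (s = Mul(-173, -433) = 74909)
Add(Function('f')(s, Function('A')(24)), Mul(-1, -216039)) = Add(701, Mul(-1, -216039)) = Add(701, 216039) = 216740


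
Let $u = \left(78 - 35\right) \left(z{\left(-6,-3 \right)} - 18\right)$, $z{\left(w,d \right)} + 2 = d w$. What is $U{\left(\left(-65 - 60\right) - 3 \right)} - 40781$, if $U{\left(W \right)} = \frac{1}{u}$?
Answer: $- \frac{3507167}{86} \approx -40781.0$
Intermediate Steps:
$z{\left(w,d \right)} = -2 + d w$
$u = -86$ ($u = \left(78 - 35\right) \left(\left(-2 - -18\right) - 18\right) = 43 \left(\left(-2 + 18\right) - 18\right) = 43 \left(16 - 18\right) = 43 \left(-2\right) = -86$)
$U{\left(W \right)} = - \frac{1}{86}$ ($U{\left(W \right)} = \frac{1}{-86} = - \frac{1}{86}$)
$U{\left(\left(-65 - 60\right) - 3 \right)} - 40781 = - \frac{1}{86} - 40781 = - \frac{3507167}{86}$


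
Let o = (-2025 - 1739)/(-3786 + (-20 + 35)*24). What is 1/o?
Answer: 1713/1882 ≈ 0.91020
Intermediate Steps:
o = 1882/1713 (o = -3764/(-3786 + 15*24) = -3764/(-3786 + 360) = -3764/(-3426) = -3764*(-1/3426) = 1882/1713 ≈ 1.0987)
1/o = 1/(1882/1713) = 1713/1882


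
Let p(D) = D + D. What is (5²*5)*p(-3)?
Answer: -750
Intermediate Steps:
p(D) = 2*D
(5²*5)*p(-3) = (5²*5)*(2*(-3)) = (25*5)*(-6) = 125*(-6) = -750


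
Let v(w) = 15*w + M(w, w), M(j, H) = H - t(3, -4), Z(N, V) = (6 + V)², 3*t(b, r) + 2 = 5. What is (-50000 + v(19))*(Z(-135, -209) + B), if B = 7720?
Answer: -2431624513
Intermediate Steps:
t(b, r) = 1 (t(b, r) = -⅔ + (⅓)*5 = -⅔ + 5/3 = 1)
M(j, H) = -1 + H (M(j, H) = H - 1*1 = H - 1 = -1 + H)
v(w) = -1 + 16*w (v(w) = 15*w + (-1 + w) = -1 + 16*w)
(-50000 + v(19))*(Z(-135, -209) + B) = (-50000 + (-1 + 16*19))*((6 - 209)² + 7720) = (-50000 + (-1 + 304))*((-203)² + 7720) = (-50000 + 303)*(41209 + 7720) = -49697*48929 = -2431624513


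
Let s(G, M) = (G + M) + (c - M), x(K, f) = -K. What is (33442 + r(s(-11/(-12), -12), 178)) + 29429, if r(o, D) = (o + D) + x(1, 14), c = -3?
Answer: 756551/12 ≈ 63046.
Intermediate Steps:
s(G, M) = -3 + G (s(G, M) = (G + M) + (-3 - M) = -3 + G)
r(o, D) = -1 + D + o (r(o, D) = (o + D) - 1*1 = (D + o) - 1 = -1 + D + o)
(33442 + r(s(-11/(-12), -12), 178)) + 29429 = (33442 + (-1 + 178 + (-3 - 11/(-12)))) + 29429 = (33442 + (-1 + 178 + (-3 - 11*(-1/12)))) + 29429 = (33442 + (-1 + 178 + (-3 + 11/12))) + 29429 = (33442 + (-1 + 178 - 25/12)) + 29429 = (33442 + 2099/12) + 29429 = 403403/12 + 29429 = 756551/12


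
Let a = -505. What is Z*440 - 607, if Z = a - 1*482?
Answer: -434887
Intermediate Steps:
Z = -987 (Z = -505 - 1*482 = -505 - 482 = -987)
Z*440 - 607 = -987*440 - 607 = -434280 - 607 = -434887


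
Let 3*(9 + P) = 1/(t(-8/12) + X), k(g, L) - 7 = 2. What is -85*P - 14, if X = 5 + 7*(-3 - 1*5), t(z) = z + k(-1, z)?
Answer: 96213/128 ≈ 751.66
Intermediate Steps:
k(g, L) = 9 (k(g, L) = 7 + 2 = 9)
t(z) = 9 + z (t(z) = z + 9 = 9 + z)
X = -51 (X = 5 + 7*(-3 - 5) = 5 + 7*(-8) = 5 - 56 = -51)
P = -1153/128 (P = -9 + 1/(3*((9 - 8/12) - 51)) = -9 + 1/(3*((9 - 8*1/12) - 51)) = -9 + 1/(3*((9 - ⅔) - 51)) = -9 + 1/(3*(25/3 - 51)) = -9 + 1/(3*(-128/3)) = -9 + (⅓)*(-3/128) = -9 - 1/128 = -1153/128 ≈ -9.0078)
-85*P - 14 = -85*(-1153/128) - 14 = 98005/128 - 14 = 96213/128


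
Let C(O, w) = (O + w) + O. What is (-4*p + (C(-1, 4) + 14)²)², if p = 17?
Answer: 35344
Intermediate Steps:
C(O, w) = w + 2*O
(-4*p + (C(-1, 4) + 14)²)² = (-4*17 + ((4 + 2*(-1)) + 14)²)² = (-68 + ((4 - 2) + 14)²)² = (-68 + (2 + 14)²)² = (-68 + 16²)² = (-68 + 256)² = 188² = 35344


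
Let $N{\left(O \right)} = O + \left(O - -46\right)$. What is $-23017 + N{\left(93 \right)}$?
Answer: $-22785$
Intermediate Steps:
$N{\left(O \right)} = 46 + 2 O$ ($N{\left(O \right)} = O + \left(O + 46\right) = O + \left(46 + O\right) = 46 + 2 O$)
$-23017 + N{\left(93 \right)} = -23017 + \left(46 + 2 \cdot 93\right) = -23017 + \left(46 + 186\right) = -23017 + 232 = -22785$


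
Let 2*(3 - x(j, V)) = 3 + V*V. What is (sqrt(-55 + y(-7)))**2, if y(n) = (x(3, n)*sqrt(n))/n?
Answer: -55 + 23*I*sqrt(7)/7 ≈ -55.0 + 8.6932*I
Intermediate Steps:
x(j, V) = 3/2 - V**2/2 (x(j, V) = 3 - (3 + V*V)/2 = 3 - (3 + V**2)/2 = 3 + (-3/2 - V**2/2) = 3/2 - V**2/2)
y(n) = (3/2 - n**2/2)/sqrt(n) (y(n) = ((3/2 - n**2/2)*sqrt(n))/n = (sqrt(n)*(3/2 - n**2/2))/n = (3/2 - n**2/2)/sqrt(n))
(sqrt(-55 + y(-7)))**2 = (sqrt(-55 + (3 - 1*(-7)**2)/(2*sqrt(-7))))**2 = (sqrt(-55 + (-I*sqrt(7)/7)*(3 - 1*49)/2))**2 = (sqrt(-55 + (-I*sqrt(7)/7)*(3 - 49)/2))**2 = (sqrt(-55 + (1/2)*(-I*sqrt(7)/7)*(-46)))**2 = (sqrt(-55 + 23*I*sqrt(7)/7))**2 = -55 + 23*I*sqrt(7)/7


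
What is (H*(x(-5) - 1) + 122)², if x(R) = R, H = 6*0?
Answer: 14884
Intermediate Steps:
H = 0
(H*(x(-5) - 1) + 122)² = (0*(-5 - 1) + 122)² = (0*(-6) + 122)² = (0 + 122)² = 122² = 14884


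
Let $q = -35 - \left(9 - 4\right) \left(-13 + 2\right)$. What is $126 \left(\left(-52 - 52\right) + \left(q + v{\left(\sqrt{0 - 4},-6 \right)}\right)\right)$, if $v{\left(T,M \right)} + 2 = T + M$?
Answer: $-11592 + 252 i \approx -11592.0 + 252.0 i$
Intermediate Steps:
$q = 20$ ($q = -35 - 5 \left(-11\right) = -35 - -55 = -35 + 55 = 20$)
$v{\left(T,M \right)} = -2 + M + T$ ($v{\left(T,M \right)} = -2 + \left(T + M\right) = -2 + \left(M + T\right) = -2 + M + T$)
$126 \left(\left(-52 - 52\right) + \left(q + v{\left(\sqrt{0 - 4},-6 \right)}\right)\right) = 126 \left(\left(-52 - 52\right) + \left(20 - \left(8 - \sqrt{0 - 4}\right)\right)\right) = 126 \left(-104 + \left(20 - \left(8 - 2 i\right)\right)\right) = 126 \left(-104 + \left(12 + 2 i\right)\right) = 126 \left(-92 + 2 i\right) = -11592 + 252 i$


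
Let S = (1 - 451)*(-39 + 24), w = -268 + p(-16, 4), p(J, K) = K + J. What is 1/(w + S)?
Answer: 1/6470 ≈ 0.00015456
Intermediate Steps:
p(J, K) = J + K
w = -280 (w = -268 + (-16 + 4) = -268 - 12 = -280)
S = 6750 (S = -450*(-15) = 6750)
1/(w + S) = 1/(-280 + 6750) = 1/6470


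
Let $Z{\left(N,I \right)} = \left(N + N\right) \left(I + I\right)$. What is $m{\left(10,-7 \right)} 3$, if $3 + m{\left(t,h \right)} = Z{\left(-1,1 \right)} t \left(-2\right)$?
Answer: $231$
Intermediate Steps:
$Z{\left(N,I \right)} = 4 I N$ ($Z{\left(N,I \right)} = 2 N 2 I = 4 I N$)
$m{\left(t,h \right)} = -3 + 8 t$ ($m{\left(t,h \right)} = -3 + 4 \cdot 1 \left(-1\right) t \left(-2\right) = -3 + - 4 t \left(-2\right) = -3 + 8 t$)
$m{\left(10,-7 \right)} 3 = \left(-3 + 8 \cdot 10\right) 3 = \left(-3 + 80\right) 3 = 77 \cdot 3 = 231$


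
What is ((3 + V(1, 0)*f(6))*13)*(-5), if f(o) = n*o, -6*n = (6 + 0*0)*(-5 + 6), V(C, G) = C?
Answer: 195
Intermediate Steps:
n = -1 (n = -(6 + 0*0)*(-5 + 6)/6 = -(6 + 0)/6 = -1 ≈ -1.0000)
f(o) = -o
((3 + V(1, 0)*f(6))*13)*(-5) = ((3 + 1*(-1*6))*13)*(-5) = ((3 + 1*(-6))*13)*(-5) = ((3 - 6)*13)*(-5) = -3*13*(-5) = -39*(-5) = 195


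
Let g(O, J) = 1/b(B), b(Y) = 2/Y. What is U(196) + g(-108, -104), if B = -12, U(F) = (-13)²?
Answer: 163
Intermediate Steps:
U(F) = 169
g(O, J) = -6 (g(O, J) = 1/(2/(-12)) = 1/(2*(-1/12)) = 1/(-⅙) = -6)
U(196) + g(-108, -104) = 169 - 6 = 163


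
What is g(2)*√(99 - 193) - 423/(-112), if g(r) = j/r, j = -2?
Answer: 423/112 - I*√94 ≈ 3.7768 - 9.6954*I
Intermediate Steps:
g(r) = -2/r
g(2)*√(99 - 193) - 423/(-112) = (-2/2)*√(99 - 193) - 423/(-112) = (-2*½)*√(-94) - 423*(-1/112) = -I*√94 + 423/112 = 423/112 - I*√94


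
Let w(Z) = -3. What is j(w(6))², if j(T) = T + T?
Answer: 36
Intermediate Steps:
j(T) = 2*T
j(w(6))² = (2*(-3))² = (-6)² = 36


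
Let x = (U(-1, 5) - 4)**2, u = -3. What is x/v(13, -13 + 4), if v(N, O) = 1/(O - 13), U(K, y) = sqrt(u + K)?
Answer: -264 + 352*I ≈ -264.0 + 352.0*I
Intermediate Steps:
U(K, y) = sqrt(-3 + K)
v(N, O) = 1/(-13 + O)
x = (-4 + 2*I)**2 (x = (sqrt(-3 - 1) - 4)**2 = (sqrt(-4) - 4)**2 = (2*I - 4)**2 = (-4 + 2*I)**2 ≈ 12.0 - 16.0*I)
x/v(13, -13 + 4) = (12 - 16*I)/(1/(-13 + (-13 + 4))) = (12 - 16*I)/(1/(-13 - 9)) = (12 - 16*I)/(1/(-22)) = (12 - 16*I)/(-1/22) = (12 - 16*I)*(-22) = -264 + 352*I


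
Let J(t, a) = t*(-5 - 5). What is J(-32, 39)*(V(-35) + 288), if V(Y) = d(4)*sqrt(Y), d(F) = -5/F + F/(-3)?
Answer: 92160 - 2480*I*sqrt(35)/3 ≈ 92160.0 - 4890.6*I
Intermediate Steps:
d(F) = -5/F - F/3 (d(F) = -5/F + F*(-1/3) = -5/F - F/3)
J(t, a) = -10*t (J(t, a) = t*(-10) = -10*t)
V(Y) = -31*sqrt(Y)/12 (V(Y) = (-5/4 - 1/3*4)*sqrt(Y) = (-5*1/4 - 4/3)*sqrt(Y) = (-5/4 - 4/3)*sqrt(Y) = -31*sqrt(Y)/12)
J(-32, 39)*(V(-35) + 288) = (-10*(-32))*(-31*I*sqrt(35)/12 + 288) = 320*(-31*I*sqrt(35)/12 + 288) = 320*(288 - 31*I*sqrt(35)/12) = 92160 - 2480*I*sqrt(35)/3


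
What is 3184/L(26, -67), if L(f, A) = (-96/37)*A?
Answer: 7363/402 ≈ 18.316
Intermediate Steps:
L(f, A) = -96*A/37 (L(f, A) = (-96*1/37)*A = -96*A/37)
3184/L(26, -67) = 3184/((-96/37*(-67))) = 3184/(6432/37) = 3184*(37/6432) = 7363/402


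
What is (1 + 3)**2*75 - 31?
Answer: 1169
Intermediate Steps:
(1 + 3)**2*75 - 31 = 4**2*75 - 31 = 16*75 - 31 = 1200 - 31 = 1169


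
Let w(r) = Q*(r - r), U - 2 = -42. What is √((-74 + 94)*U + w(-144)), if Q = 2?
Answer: 20*I*√2 ≈ 28.284*I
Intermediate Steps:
U = -40 (U = 2 - 42 = -40)
w(r) = 0 (w(r) = 2*(r - r) = 2*0 = 0)
√((-74 + 94)*U + w(-144)) = √((-74 + 94)*(-40) + 0) = √(20*(-40) + 0) = √(-800 + 0) = √(-800) = 20*I*√2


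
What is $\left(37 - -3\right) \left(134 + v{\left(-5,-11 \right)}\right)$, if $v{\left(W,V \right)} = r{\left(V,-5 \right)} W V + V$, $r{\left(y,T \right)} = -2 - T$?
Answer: $11520$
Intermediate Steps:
$v{\left(W,V \right)} = V + 3 V W$ ($v{\left(W,V \right)} = \left(-2 - -5\right) W V + V = \left(-2 + 5\right) W V + V = 3 W V + V = 3 V W + V = V + 3 V W$)
$\left(37 - -3\right) \left(134 + v{\left(-5,-11 \right)}\right) = \left(37 - -3\right) \left(134 - 11 \left(1 + 3 \left(-5\right)\right)\right) = \left(37 + 3\right) \left(134 - 11 \left(1 - 15\right)\right) = 40 \left(134 - -154\right) = 40 \left(134 + 154\right) = 40 \cdot 288 = 11520$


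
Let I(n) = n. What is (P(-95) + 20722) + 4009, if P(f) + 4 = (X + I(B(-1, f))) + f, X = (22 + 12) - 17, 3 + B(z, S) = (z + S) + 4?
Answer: 24554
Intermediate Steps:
B(z, S) = 1 + S + z (B(z, S) = -3 + ((z + S) + 4) = -3 + ((S + z) + 4) = -3 + (4 + S + z) = 1 + S + z)
X = 17 (X = 34 - 17 = 17)
P(f) = 13 + 2*f (P(f) = -4 + ((17 + (1 + f - 1)) + f) = -4 + ((17 + f) + f) = -4 + (17 + 2*f) = 13 + 2*f)
(P(-95) + 20722) + 4009 = ((13 + 2*(-95)) + 20722) + 4009 = ((13 - 190) + 20722) + 4009 = (-177 + 20722) + 4009 = 20545 + 4009 = 24554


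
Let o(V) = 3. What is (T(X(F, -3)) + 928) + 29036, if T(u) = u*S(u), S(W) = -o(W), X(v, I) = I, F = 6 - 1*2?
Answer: 29973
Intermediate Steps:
F = 4 (F = 6 - 2 = 4)
S(W) = -3 (S(W) = -1*3 = -3)
T(u) = -3*u (T(u) = u*(-3) = -3*u)
(T(X(F, -3)) + 928) + 29036 = (-3*(-3) + 928) + 29036 = (9 + 928) + 29036 = 937 + 29036 = 29973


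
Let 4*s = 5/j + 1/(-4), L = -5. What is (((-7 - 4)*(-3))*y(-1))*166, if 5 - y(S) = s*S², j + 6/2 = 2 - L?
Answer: 52041/2 ≈ 26021.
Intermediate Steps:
j = 4 (j = -3 + (2 - 1*(-5)) = -3 + (2 + 5) = -3 + 7 = 4)
s = ¼ (s = (5/4 + 1/(-4))/4 = (5*(¼) + 1*(-¼))/4 = (5/4 - ¼)/4 = (¼)*1 = ¼ ≈ 0.25000)
y(S) = 5 - S²/4
(((-7 - 4)*(-3))*y(-1))*166 = (((-7 - 4)*(-3))*(5 - ¼*(-1)²))*166 = ((-11*(-3))*(5 - ¼*1))*166 = (33*(5 - ¼))*166 = (33*(19/4))*166 = (627/4)*166 = 52041/2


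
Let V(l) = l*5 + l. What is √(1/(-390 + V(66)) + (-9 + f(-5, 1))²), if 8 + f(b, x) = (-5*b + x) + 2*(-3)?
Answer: √330/6 ≈ 3.0276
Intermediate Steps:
V(l) = 6*l (V(l) = 5*l + l = 6*l)
f(b, x) = -14 + x - 5*b (f(b, x) = -8 + ((-5*b + x) + 2*(-3)) = -8 + ((x - 5*b) - 6) = -8 + (-6 + x - 5*b) = -14 + x - 5*b)
√(1/(-390 + V(66)) + (-9 + f(-5, 1))²) = √(1/(-390 + 6*66) + (-9 + (-14 + 1 - 5*(-5)))²) = √(1/(-390 + 396) + (-9 + (-14 + 1 + 25))²) = √(1/6 + (-9 + 12)²) = √(⅙ + 3²) = √(⅙ + 9) = √(55/6) = √330/6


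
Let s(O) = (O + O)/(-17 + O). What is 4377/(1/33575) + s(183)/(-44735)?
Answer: 545654953363692/3713005 ≈ 1.4696e+8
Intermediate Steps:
s(O) = 2*O/(-17 + O) (s(O) = (2*O)/(-17 + O) = 2*O/(-17 + O))
4377/(1/33575) + s(183)/(-44735) = 4377/(1/33575) + (2*183/(-17 + 183))/(-44735) = 4377/(1/33575) + (2*183/166)*(-1/44735) = 4377*33575 + (2*183*(1/166))*(-1/44735) = 146957775 + (183/83)*(-1/44735) = 146957775 - 183/3713005 = 545654953363692/3713005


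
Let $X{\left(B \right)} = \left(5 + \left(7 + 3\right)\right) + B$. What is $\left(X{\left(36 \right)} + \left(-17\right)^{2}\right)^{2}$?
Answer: $115600$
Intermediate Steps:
$X{\left(B \right)} = 15 + B$ ($X{\left(B \right)} = \left(5 + 10\right) + B = 15 + B$)
$\left(X{\left(36 \right)} + \left(-17\right)^{2}\right)^{2} = \left(\left(15 + 36\right) + \left(-17\right)^{2}\right)^{2} = \left(51 + 289\right)^{2} = 340^{2} = 115600$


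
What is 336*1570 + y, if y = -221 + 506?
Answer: 527805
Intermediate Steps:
y = 285
336*1570 + y = 336*1570 + 285 = 527520 + 285 = 527805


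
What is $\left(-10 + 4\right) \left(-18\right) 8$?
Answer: $864$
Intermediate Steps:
$\left(-10 + 4\right) \left(-18\right) 8 = \left(-6\right) \left(-18\right) 8 = 108 \cdot 8 = 864$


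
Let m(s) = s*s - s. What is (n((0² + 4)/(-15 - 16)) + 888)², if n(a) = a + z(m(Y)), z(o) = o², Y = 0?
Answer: 757570576/961 ≈ 7.8832e+5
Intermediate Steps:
m(s) = s² - s
n(a) = a (n(a) = a + (0*(-1 + 0))² = a + (0*(-1))² = a + 0² = a + 0 = a)
(n((0² + 4)/(-15 - 16)) + 888)² = ((0² + 4)/(-15 - 16) + 888)² = ((0 + 4)/(-31) + 888)² = (4*(-1/31) + 888)² = (-4/31 + 888)² = (27524/31)² = 757570576/961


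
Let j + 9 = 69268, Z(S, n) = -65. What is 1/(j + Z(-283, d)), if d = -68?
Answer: 1/69194 ≈ 1.4452e-5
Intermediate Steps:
j = 69259 (j = -9 + 69268 = 69259)
1/(j + Z(-283, d)) = 1/(69259 - 65) = 1/69194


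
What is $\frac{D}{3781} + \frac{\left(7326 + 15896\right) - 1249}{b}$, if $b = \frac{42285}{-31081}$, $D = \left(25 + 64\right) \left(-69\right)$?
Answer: $- \frac{2582466448138}{159879585} \approx -16153.0$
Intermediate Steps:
$D = -6141$ ($D = 89 \left(-69\right) = -6141$)
$b = - \frac{42285}{31081}$ ($b = 42285 \left(- \frac{1}{31081}\right) = - \frac{42285}{31081} \approx -1.3605$)
$\frac{D}{3781} + \frac{\left(7326 + 15896\right) - 1249}{b} = - \frac{6141}{3781} + \frac{\left(7326 + 15896\right) - 1249}{- \frac{42285}{31081}} = \left(-6141\right) \frac{1}{3781} + \left(23222 - 1249\right) \left(- \frac{31081}{42285}\right) = - \frac{6141}{3781} + 21973 \left(- \frac{31081}{42285}\right) = - \frac{6141}{3781} - \frac{682942813}{42285} = - \frac{2582466448138}{159879585}$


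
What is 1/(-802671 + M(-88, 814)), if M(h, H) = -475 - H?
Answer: -1/803960 ≈ -1.2438e-6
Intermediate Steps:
1/(-802671 + M(-88, 814)) = 1/(-802671 + (-475 - 1*814)) = 1/(-802671 + (-475 - 814)) = 1/(-802671 - 1289) = 1/(-803960) = -1/803960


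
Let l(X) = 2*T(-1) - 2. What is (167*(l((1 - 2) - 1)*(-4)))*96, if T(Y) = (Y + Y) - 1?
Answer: 513024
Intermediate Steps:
T(Y) = -1 + 2*Y (T(Y) = 2*Y - 1 = -1 + 2*Y)
l(X) = -8 (l(X) = 2*(-1 + 2*(-1)) - 2 = 2*(-1 - 2) - 2 = 2*(-3) - 2 = -6 - 2 = -8)
(167*(l((1 - 2) - 1)*(-4)))*96 = (167*(-8*(-4)))*96 = (167*32)*96 = 5344*96 = 513024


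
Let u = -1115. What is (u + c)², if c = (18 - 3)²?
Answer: 792100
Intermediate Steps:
c = 225 (c = 15² = 225)
(u + c)² = (-1115 + 225)² = (-890)² = 792100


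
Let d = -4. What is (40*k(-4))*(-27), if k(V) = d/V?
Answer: -1080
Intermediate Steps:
k(V) = -4/V
(40*k(-4))*(-27) = (40*(-4/(-4)))*(-27) = (40*(-4*(-1/4)))*(-27) = (40*1)*(-27) = 40*(-27) = -1080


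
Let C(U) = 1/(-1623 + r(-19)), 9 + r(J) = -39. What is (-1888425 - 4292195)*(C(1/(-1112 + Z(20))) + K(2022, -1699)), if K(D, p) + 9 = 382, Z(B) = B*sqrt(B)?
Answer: -3852269194840/1671 ≈ -2.3054e+9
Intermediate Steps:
Z(B) = B**(3/2)
K(D, p) = 373 (K(D, p) = -9 + 382 = 373)
r(J) = -48 (r(J) = -9 - 39 = -48)
C(U) = -1/1671 (C(U) = 1/(-1623 - 48) = 1/(-1671) = -1/1671)
(-1888425 - 4292195)*(C(1/(-1112 + Z(20))) + K(2022, -1699)) = (-1888425 - 4292195)*(-1/1671 + 373) = -6180620*623282/1671 = -3852269194840/1671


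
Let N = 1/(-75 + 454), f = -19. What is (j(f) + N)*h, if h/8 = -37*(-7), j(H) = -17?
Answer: -13347824/379 ≈ -35219.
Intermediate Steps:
N = 1/379 ≈ 0.0026385
h = 2072 (h = 8*(-37*(-7)) = 8*259 = 2072)
(j(f) + N)*h = (-17 + 1/379)*2072 = -6442/379*2072 = -13347824/379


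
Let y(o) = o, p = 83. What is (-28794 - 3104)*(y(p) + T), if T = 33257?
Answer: -1063479320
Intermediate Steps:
(-28794 - 3104)*(y(p) + T) = (-28794 - 3104)*(83 + 33257) = -31898*33340 = -1063479320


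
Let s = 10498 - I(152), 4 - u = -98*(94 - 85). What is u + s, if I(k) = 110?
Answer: 11274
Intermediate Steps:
u = 886 (u = 4 - (-98)*(94 - 85) = 4 - (-98)*9 = 4 - 1*(-882) = 4 + 882 = 886)
s = 10388 (s = 10498 - 1*110 = 10498 - 110 = 10388)
u + s = 886 + 10388 = 11274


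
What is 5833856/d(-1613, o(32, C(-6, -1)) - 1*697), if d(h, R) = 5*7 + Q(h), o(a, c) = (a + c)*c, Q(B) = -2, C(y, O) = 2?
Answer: 5833856/33 ≈ 1.7678e+5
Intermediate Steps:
o(a, c) = c*(a + c)
d(h, R) = 33 (d(h, R) = 5*7 - 2 = 35 - 2 = 33)
5833856/d(-1613, o(32, C(-6, -1)) - 1*697) = 5833856/33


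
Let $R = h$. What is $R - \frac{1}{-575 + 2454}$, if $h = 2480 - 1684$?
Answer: $\frac{1495683}{1879} \approx 796.0$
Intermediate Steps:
$h = 796$ ($h = 2480 - 1684 = 796$)
$R = 796$
$R - \frac{1}{-575 + 2454} = 796 - \frac{1}{-575 + 2454} = 796 - \frac{1}{1879} = \frac{1495683}{1879}$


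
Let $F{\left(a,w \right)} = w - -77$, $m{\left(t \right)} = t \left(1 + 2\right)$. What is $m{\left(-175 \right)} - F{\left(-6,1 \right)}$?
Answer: $-603$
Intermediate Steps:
$m{\left(t \right)} = 3 t$ ($m{\left(t \right)} = t 3 = 3 t$)
$F{\left(a,w \right)} = 77 + w$ ($F{\left(a,w \right)} = w + 77 = 77 + w$)
$m{\left(-175 \right)} - F{\left(-6,1 \right)} = 3 \left(-175\right) - \left(77 + 1\right) = -525 - 78 = -603$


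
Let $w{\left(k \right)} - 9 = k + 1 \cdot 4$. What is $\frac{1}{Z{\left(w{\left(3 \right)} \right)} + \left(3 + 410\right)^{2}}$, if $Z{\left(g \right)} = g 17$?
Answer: $\frac{1}{170841} \approx 5.8534 \cdot 10^{-6}$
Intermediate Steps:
$w{\left(k \right)} = 13 + k$ ($w{\left(k \right)} = 9 + \left(k + 1 \cdot 4\right) = 9 + \left(k + 4\right) = 9 + \left(4 + k\right) = 13 + k$)
$Z{\left(g \right)} = 17 g$
$\frac{1}{Z{\left(w{\left(3 \right)} \right)} + \left(3 + 410\right)^{2}} = \frac{1}{17 \left(13 + 3\right) + \left(3 + 410\right)^{2}} = \frac{1}{17 \cdot 16 + 413^{2}} = \frac{1}{272 + 170569} = \frac{1}{170841}$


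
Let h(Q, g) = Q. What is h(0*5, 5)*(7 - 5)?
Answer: 0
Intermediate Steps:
h(0*5, 5)*(7 - 5) = (0*5)*(7 - 5) = 0*2 = 0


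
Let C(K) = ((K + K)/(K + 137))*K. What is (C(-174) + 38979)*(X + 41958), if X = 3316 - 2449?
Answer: 59170060575/37 ≈ 1.5992e+9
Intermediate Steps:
C(K) = 2*K²/(137 + K) (C(K) = ((2*K)/(137 + K))*K = (2*K/(137 + K))*K = 2*K²/(137 + K))
X = 867
(C(-174) + 38979)*(X + 41958) = (2*(-174)²/(137 - 174) + 38979)*(867 + 41958) = (2*30276/(-37) + 38979)*42825 = (2*30276*(-1/37) + 38979)*42825 = (-60552/37 + 38979)*42825 = (1381671/37)*42825 = 59170060575/37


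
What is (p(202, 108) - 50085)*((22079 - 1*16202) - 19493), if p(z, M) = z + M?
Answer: 677736400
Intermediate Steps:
p(z, M) = M + z
(p(202, 108) - 50085)*((22079 - 1*16202) - 19493) = ((108 + 202) - 50085)*((22079 - 1*16202) - 19493) = (310 - 50085)*((22079 - 16202) - 19493) = -49775*(5877 - 19493) = -49775*(-13616) = 677736400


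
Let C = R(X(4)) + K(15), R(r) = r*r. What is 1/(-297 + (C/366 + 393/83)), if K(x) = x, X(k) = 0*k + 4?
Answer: -30378/8875855 ≈ -0.0034225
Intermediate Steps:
X(k) = 4 (X(k) = 0 + 4 = 4)
R(r) = r²
C = 31 (C = 4² + 15 = 16 + 15 = 31)
1/(-297 + (C/366 + 393/83)) = 1/(-297 + (31/366 + 393/83)) = 1/(-297 + 146411/30378) = 1/(-8875855/30378) = -30378/8875855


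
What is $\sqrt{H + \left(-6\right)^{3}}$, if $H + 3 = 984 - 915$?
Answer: $5 i \sqrt{6} \approx 12.247 i$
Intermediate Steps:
$H = 66$ ($H = -3 + \left(984 - 915\right) = -3 + 69 = 66$)
$\sqrt{H + \left(-6\right)^{3}} = \sqrt{66 + \left(-6\right)^{3}} = \sqrt{66 - 216} = \sqrt{-150} = 5 i \sqrt{6}$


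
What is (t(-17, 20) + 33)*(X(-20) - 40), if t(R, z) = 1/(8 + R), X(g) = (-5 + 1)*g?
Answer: 11840/9 ≈ 1315.6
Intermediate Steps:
X(g) = -4*g
(t(-17, 20) + 33)*(X(-20) - 40) = (1/(8 - 17) + 33)*(-4*(-20) - 40) = (1/(-9) + 33)*(80 - 40) = (-⅑ + 33)*40 = (296/9)*40 = 11840/9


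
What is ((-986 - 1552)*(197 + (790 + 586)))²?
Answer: 15938251691076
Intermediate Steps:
((-986 - 1552)*(197 + (790 + 586)))² = (-2538*(197 + 1376))² = (-2538*1573)² = (-3992274)² = 15938251691076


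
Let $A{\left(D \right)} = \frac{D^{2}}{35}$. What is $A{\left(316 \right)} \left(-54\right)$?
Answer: $- \frac{5392224}{35} \approx -1.5406 \cdot 10^{5}$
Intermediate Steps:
$A{\left(D \right)} = \frac{D^{2}}{35}$ ($A{\left(D \right)} = D^{2} \cdot \frac{1}{35} = \frac{D^{2}}{35}$)
$A{\left(316 \right)} \left(-54\right) = \frac{316^{2}}{35} \left(-54\right) = \frac{1}{35} \cdot 99856 \left(-54\right) = \frac{99856}{35} \left(-54\right) = - \frac{5392224}{35}$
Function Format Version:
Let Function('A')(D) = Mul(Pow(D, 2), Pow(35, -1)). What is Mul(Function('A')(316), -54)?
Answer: Rational(-5392224, 35) ≈ -1.5406e+5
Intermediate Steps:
Function('A')(D) = Mul(Rational(1, 35), Pow(D, 2)) (Function('A')(D) = Mul(Pow(D, 2), Rational(1, 35)) = Mul(Rational(1, 35), Pow(D, 2)))
Mul(Function('A')(316), -54) = Mul(Mul(Rational(1, 35), Pow(316, 2)), -54) = Mul(Mul(Rational(1, 35), 99856), -54) = Mul(Rational(99856, 35), -54) = Rational(-5392224, 35)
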